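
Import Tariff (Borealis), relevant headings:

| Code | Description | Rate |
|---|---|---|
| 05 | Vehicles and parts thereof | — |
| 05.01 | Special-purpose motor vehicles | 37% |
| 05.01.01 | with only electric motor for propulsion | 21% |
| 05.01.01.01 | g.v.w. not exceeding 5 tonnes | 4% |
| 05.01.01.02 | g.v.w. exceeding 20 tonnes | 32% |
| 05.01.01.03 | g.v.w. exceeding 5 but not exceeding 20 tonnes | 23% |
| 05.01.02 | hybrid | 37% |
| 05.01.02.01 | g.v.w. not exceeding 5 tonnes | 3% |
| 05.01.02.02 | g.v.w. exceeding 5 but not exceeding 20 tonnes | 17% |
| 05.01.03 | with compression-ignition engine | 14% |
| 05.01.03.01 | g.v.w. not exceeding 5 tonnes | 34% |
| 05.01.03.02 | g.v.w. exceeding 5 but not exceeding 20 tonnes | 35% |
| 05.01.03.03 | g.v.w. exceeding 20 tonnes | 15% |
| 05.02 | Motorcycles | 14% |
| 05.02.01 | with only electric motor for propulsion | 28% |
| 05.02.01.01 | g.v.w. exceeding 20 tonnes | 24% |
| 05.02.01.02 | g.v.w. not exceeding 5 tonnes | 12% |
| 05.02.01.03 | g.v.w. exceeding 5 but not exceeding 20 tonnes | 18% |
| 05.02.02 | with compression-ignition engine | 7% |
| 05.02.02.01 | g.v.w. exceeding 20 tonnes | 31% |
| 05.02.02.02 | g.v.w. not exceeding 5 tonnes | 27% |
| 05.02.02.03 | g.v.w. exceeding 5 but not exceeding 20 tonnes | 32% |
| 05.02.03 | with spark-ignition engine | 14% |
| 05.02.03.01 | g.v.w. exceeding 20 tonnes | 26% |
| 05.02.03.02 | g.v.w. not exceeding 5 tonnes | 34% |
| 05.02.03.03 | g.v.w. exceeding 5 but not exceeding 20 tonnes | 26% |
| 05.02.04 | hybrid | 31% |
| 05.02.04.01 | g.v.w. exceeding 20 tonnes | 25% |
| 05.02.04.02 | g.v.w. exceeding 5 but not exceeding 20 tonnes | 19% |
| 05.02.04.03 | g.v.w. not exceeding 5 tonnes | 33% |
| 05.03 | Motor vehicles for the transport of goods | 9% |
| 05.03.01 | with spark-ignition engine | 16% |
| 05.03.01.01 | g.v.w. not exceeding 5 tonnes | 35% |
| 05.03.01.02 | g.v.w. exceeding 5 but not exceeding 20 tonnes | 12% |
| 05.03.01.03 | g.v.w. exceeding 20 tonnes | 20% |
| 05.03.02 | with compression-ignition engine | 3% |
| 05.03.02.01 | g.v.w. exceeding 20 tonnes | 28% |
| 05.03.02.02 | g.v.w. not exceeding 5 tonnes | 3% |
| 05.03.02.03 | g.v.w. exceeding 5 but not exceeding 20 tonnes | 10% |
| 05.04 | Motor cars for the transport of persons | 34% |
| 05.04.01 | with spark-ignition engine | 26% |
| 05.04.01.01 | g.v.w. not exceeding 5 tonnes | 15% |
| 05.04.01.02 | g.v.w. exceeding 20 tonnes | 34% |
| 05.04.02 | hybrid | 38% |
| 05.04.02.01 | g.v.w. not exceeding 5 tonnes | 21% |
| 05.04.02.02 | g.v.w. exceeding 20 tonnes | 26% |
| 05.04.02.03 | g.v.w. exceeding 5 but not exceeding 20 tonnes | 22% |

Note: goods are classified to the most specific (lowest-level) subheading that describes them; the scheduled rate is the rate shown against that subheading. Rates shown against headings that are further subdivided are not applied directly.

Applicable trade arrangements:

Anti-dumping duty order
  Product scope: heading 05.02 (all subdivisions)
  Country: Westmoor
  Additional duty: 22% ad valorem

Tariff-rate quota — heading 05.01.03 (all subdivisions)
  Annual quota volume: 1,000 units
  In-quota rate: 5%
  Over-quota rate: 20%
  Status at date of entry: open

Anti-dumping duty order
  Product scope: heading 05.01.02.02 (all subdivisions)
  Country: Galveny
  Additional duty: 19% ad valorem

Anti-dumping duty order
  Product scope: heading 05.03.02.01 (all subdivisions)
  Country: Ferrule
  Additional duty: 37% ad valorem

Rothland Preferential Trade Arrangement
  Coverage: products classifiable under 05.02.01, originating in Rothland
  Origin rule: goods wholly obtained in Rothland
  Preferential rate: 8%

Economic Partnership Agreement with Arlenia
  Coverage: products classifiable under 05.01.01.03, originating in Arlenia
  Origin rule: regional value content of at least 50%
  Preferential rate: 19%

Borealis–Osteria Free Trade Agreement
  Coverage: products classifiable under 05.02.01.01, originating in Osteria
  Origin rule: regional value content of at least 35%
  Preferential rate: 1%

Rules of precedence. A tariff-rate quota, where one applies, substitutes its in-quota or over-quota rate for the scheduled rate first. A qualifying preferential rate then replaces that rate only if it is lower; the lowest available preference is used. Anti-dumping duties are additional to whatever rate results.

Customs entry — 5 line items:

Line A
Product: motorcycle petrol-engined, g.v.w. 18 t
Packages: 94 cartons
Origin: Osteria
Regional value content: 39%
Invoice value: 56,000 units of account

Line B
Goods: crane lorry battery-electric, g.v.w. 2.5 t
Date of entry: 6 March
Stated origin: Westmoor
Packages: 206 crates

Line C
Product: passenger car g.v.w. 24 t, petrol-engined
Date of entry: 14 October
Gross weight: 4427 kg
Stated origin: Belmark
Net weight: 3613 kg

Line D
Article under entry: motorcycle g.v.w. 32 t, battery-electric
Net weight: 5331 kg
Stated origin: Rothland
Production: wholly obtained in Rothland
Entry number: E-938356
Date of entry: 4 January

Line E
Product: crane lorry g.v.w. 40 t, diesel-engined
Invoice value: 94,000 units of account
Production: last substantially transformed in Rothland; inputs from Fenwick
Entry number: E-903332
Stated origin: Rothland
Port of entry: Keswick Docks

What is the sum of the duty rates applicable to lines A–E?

77%

Line A: motorcycle → 05.02; petrol-engined → 05.02.03; g.v.w. 18 t → 05.02.03.03. Scheduled 26%. Osteria agreement on 05.02.01.01: 05.02.03.03 not covered. → 26%.
Line B: crane lorry → 05.01; battery-electric → 05.01.01; g.v.w. 2.5 t → 05.01.01.01. Scheduled 4%. No special measure applies. → 4%.
Line C: passenger car → 05.04; petrol-engined → 05.04.01; g.v.w. 24 t → 05.04.01.02. Scheduled 34%. No special measure applies. → 34%.
Line D: motorcycle → 05.02; battery-electric → 05.02.01; g.v.w. 32 t → 05.02.01.01. Scheduled 24%. Rothland agreement on 05.02.01: wholly obtained → 8% available; preferential 8%. → 8%.
Line E: crane lorry → 05.01; diesel-engined → 05.01.03; g.v.w. 40 t → 05.01.03.03. Scheduled 15%. quota on 05.01.03 open → in-quota 5%; Rothland agreement on 05.02.01: 05.01.03.03 not covered. → 5%.
Sum: 26% + 4% + 34% + 8% + 5% = 77%.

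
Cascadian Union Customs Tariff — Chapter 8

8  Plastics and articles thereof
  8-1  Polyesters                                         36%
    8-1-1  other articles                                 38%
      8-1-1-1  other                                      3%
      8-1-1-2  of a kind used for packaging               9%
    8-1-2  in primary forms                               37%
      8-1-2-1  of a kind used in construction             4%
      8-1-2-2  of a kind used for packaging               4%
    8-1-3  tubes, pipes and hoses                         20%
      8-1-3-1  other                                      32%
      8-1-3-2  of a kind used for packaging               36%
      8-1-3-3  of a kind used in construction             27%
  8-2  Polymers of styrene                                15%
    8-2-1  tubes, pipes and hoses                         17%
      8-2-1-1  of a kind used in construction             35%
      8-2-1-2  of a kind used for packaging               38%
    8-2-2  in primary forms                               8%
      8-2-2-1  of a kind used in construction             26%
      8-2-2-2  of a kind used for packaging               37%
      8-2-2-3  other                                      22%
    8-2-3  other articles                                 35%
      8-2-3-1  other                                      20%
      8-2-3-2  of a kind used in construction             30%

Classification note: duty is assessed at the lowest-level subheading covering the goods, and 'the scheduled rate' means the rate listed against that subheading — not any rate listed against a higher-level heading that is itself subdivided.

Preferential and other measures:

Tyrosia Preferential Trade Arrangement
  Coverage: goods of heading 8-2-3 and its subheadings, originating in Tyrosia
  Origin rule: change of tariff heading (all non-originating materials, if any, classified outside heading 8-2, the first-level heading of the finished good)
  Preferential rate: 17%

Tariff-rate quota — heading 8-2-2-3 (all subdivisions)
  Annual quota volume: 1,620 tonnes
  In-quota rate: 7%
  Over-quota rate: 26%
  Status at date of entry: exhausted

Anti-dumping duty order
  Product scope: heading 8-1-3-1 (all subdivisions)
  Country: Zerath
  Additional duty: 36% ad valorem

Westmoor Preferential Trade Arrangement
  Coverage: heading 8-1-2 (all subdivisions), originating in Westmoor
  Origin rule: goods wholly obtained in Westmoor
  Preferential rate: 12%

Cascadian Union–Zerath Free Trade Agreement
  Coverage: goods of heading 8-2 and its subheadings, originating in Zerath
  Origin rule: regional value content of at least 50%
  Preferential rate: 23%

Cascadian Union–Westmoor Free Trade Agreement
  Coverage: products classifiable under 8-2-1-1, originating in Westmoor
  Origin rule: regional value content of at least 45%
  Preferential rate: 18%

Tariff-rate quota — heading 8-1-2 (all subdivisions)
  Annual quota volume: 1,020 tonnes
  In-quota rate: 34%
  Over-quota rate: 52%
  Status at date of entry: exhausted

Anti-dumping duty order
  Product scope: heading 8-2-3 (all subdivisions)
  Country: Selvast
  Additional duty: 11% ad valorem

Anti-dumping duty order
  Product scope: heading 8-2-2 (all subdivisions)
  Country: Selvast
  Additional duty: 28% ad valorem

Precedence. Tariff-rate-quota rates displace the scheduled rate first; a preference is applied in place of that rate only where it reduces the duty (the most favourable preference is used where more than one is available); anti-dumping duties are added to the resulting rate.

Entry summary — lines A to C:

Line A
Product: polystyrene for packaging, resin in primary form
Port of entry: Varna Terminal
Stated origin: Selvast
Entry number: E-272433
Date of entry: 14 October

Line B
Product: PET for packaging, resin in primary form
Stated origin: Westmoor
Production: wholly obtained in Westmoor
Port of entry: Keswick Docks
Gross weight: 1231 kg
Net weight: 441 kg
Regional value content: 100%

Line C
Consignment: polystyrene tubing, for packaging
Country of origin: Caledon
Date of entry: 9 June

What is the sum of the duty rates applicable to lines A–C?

Line A: polystyrene → 8-2; resin in primary form → 8-2-2; for packaging → 8-2-2-2. Scheduled 37%. anti-dumping (Selvast, 8-2-2): +28%; total 37% + 28% = 65%. → 65%.
Line B: PET → 8-1; resin in primary form → 8-1-2; for packaging → 8-1-2-2. Scheduled 4%. quota on 8-1-2 exhausted → over-quota 52%; Westmoor agreement on 8-1-2: wholly obtained → 12% available; Westmoor agreement on 8-2-1-1: 8-1-2-2 not covered; preferential 12%. → 12%.
Line C: polystyrene → 8-2; tubing → 8-2-1; for packaging → 8-2-1-2. Scheduled 38%. No special measure applies. → 38%.
Sum: 65% + 12% + 38% = 115%.

115%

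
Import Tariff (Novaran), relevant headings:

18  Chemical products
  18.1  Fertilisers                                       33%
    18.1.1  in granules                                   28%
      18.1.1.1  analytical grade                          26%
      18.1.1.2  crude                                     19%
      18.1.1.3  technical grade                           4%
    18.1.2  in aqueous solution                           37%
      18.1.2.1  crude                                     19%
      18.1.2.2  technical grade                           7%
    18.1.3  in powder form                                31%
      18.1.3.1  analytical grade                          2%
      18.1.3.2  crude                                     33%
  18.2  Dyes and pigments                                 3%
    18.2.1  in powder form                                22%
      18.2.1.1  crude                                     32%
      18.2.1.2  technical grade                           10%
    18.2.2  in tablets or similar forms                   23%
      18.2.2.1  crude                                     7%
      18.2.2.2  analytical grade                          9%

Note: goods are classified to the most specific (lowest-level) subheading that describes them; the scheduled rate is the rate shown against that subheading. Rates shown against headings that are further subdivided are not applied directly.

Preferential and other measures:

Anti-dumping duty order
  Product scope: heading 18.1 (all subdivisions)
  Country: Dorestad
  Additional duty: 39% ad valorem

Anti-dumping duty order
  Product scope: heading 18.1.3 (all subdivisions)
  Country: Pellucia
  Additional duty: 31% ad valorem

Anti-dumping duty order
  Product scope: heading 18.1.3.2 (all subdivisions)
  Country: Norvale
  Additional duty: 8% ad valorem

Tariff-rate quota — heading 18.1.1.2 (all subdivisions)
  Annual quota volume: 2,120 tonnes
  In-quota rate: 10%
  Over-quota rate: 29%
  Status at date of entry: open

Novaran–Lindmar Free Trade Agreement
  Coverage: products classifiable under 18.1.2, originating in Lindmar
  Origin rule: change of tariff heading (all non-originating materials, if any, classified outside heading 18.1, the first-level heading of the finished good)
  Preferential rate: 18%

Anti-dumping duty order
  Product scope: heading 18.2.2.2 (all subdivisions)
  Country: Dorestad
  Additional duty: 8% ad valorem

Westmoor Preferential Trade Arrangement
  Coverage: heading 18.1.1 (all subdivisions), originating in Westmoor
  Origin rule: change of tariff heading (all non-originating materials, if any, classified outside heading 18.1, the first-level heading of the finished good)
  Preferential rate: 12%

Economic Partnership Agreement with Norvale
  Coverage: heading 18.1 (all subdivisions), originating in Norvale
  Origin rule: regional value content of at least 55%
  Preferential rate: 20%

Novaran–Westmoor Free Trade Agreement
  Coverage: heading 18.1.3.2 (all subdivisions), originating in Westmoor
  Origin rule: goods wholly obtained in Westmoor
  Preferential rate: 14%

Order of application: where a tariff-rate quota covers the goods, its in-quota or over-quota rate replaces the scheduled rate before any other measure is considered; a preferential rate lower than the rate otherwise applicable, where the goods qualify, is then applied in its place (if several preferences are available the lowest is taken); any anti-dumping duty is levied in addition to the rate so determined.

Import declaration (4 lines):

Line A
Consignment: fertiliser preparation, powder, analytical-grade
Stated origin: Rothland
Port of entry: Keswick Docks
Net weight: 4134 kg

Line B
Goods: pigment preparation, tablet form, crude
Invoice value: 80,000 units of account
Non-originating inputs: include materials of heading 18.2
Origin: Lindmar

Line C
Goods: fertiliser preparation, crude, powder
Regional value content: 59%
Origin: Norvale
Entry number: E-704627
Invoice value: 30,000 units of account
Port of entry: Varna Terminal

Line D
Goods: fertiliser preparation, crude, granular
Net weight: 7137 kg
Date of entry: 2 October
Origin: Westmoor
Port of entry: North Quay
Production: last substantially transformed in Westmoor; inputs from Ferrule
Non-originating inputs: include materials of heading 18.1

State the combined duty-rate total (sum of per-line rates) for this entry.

Line A: fertiliser → 18.1; powder → 18.1.3; analytical-grade → 18.1.3.1. Scheduled 2%. No special measure applies. → 2%.
Line B: pigment → 18.2; tablet form → 18.2.2; crude → 18.2.2.1. Scheduled 7%. Lindmar agreement on 18.1.2: 18.2.2.1 not covered. → 7%.
Line C: fertiliser → 18.1; powder → 18.1.3; crude → 18.1.3.2. Scheduled 33%. Norvale agreement on 18.1: RVC ≥ 55% → 20% available; preferential 20%; anti-dumping (Norvale, 18.1.3.2): +8%; total 20% + 8% = 28%. → 28%.
Line D: fertiliser → 18.1; granular → 18.1.1; crude → 18.1.1.2. Scheduled 19%. quota on 18.1.1.2 open → in-quota 10%; Westmoor agreement on 18.1.1: CTH not met; Westmoor agreement on 18.1.3.2: 18.1.1.2 not covered. → 10%.
Sum: 2% + 7% + 28% + 10% = 47%.

47%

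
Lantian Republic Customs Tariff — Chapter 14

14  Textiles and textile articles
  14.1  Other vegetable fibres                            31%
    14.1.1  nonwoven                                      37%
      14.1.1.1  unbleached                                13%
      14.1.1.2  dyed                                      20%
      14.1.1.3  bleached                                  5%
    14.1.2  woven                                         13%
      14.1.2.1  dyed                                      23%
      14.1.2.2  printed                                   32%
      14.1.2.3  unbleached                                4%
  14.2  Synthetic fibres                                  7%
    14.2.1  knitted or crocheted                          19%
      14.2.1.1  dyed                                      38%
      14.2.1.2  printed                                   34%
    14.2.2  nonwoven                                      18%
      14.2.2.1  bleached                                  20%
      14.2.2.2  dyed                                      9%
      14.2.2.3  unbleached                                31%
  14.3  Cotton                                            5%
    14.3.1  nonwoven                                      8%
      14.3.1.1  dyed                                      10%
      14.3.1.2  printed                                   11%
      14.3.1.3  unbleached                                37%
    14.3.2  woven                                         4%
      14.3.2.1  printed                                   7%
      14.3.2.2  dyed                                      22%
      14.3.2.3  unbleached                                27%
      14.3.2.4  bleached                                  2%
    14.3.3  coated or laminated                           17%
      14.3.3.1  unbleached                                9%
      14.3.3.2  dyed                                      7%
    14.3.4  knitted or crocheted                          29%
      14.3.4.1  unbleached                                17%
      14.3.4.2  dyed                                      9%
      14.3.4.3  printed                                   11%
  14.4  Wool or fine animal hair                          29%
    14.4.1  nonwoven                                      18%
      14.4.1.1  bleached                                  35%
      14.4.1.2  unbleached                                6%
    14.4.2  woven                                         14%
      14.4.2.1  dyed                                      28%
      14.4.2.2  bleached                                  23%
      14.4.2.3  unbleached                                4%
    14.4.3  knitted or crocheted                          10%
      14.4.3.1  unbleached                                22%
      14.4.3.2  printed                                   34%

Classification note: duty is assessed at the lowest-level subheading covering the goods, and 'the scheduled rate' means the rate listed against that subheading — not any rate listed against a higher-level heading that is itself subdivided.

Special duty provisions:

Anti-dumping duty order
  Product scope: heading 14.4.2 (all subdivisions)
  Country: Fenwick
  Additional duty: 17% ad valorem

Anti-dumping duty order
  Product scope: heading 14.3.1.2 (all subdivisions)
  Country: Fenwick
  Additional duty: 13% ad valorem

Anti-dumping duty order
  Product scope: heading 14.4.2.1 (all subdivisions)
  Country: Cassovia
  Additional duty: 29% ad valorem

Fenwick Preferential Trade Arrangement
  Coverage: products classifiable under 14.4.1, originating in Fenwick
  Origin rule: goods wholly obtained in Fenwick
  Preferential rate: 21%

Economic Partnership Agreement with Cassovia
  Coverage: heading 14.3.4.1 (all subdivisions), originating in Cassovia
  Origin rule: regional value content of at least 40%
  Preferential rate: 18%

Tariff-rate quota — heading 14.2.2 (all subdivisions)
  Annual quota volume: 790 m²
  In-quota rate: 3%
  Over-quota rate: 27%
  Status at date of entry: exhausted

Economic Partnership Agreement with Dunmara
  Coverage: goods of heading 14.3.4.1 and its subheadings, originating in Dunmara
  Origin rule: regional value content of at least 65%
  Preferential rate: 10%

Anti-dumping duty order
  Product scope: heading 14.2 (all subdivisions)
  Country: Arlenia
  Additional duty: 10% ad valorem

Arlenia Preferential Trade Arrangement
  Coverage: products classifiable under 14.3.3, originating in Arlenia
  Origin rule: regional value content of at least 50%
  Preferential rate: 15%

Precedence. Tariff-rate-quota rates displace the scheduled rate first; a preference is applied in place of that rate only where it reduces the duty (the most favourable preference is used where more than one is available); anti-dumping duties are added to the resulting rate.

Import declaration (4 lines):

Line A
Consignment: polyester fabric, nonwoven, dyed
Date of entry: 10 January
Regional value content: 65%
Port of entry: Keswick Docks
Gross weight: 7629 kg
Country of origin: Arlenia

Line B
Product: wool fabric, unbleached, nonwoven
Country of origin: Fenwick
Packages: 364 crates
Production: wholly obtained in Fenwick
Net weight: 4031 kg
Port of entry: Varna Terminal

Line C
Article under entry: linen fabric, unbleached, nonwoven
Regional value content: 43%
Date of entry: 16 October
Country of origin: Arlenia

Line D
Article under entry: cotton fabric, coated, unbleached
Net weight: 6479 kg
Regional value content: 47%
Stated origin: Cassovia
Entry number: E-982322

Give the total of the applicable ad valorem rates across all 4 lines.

65%

Line A: polyester → 14.2; nonwoven → 14.2.2; dyed → 14.2.2.2. Scheduled 9%. quota on 14.2.2 exhausted → over-quota 27%; Arlenia agreement on 14.3.3: 14.2.2.2 not covered; anti-dumping (Arlenia, 14.2): +10%; total 27% + 10% = 37%. → 37%.
Line B: wool → 14.4; nonwoven → 14.4.1; unbleached → 14.4.1.2. Scheduled 6%. Fenwick agreement on 14.4.1: wholly obtained → 21% available; preference 21% not lower than 6% → no reduction. → 6%.
Line C: linen → 14.1; nonwoven → 14.1.1; unbleached → 14.1.1.1. Scheduled 13%. Arlenia agreement on 14.3.3: 14.1.1.1 not covered. → 13%.
Line D: cotton → 14.3; coated → 14.3.3; unbleached → 14.3.3.1. Scheduled 9%. Cassovia agreement on 14.3.4.1: 14.3.3.1 not covered. → 9%.
Sum: 37% + 6% + 13% + 9% = 65%.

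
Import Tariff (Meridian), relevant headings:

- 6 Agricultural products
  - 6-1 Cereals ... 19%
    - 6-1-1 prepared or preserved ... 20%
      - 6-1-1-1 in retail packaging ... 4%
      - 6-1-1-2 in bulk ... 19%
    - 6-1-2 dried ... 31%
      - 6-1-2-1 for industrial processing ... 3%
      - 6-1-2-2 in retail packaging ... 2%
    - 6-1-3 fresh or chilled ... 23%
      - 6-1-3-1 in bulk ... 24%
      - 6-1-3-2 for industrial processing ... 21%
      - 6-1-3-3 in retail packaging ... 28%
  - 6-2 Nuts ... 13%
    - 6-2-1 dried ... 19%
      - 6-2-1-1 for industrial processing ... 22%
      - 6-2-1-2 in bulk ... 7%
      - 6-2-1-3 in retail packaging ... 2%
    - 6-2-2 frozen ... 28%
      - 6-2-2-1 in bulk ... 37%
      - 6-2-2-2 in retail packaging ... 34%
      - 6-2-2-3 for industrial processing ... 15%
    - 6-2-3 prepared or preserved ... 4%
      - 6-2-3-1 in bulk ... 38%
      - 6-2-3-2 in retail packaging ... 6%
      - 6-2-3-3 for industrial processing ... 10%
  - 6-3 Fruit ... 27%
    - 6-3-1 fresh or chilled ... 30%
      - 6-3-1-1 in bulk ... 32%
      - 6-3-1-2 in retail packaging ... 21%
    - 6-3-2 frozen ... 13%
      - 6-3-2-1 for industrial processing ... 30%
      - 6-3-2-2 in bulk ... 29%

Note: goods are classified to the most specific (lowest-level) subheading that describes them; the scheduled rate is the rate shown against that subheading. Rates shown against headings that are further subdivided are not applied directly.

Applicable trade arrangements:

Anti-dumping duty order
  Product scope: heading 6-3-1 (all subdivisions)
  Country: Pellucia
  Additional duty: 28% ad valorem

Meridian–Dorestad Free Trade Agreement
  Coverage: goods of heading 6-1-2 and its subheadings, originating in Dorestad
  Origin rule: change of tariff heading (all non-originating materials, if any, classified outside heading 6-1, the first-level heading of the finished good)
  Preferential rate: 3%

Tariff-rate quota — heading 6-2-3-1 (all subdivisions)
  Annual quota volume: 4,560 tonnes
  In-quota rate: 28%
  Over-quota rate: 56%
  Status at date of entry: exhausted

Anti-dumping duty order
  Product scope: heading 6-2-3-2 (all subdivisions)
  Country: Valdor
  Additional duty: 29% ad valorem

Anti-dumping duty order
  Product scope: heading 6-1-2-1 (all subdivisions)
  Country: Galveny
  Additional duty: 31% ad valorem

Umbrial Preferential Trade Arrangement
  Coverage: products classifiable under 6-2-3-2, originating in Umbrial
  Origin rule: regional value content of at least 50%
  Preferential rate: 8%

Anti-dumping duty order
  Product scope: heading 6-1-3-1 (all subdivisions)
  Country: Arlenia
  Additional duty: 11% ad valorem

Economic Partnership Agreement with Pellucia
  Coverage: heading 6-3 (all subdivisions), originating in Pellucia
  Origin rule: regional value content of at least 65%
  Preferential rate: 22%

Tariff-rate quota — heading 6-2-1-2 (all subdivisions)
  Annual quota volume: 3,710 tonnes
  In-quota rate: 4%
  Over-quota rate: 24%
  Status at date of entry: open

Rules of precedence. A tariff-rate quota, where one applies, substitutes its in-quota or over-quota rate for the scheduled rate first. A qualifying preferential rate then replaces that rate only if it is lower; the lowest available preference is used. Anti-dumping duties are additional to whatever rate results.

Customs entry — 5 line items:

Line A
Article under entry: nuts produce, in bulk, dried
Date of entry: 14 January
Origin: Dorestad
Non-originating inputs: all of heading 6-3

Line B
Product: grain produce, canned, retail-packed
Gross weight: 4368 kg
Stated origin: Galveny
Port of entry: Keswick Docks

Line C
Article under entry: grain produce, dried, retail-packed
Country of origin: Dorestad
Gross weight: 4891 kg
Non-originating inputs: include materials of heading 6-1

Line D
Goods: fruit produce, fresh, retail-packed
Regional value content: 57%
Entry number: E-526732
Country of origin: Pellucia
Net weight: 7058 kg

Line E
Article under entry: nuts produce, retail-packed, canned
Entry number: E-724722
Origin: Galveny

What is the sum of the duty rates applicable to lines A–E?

65%

Line A: nuts → 6-2; dried → 6-2-1; in bulk → 6-2-1-2. Scheduled 7%. quota on 6-2-1-2 open → in-quota 4%; Dorestad agreement on 6-1-2: 6-2-1-2 not covered. → 4%.
Line B: grain → 6-1; canned → 6-1-1; retail-packed → 6-1-1-1. Scheduled 4%. No special measure applies. → 4%.
Line C: grain → 6-1; dried → 6-1-2; retail-packed → 6-1-2-2. Scheduled 2%. Dorestad agreement on 6-1-2: CTH not met. → 2%.
Line D: fruit → 6-3; fresh → 6-3-1; retail-packed → 6-3-1-2. Scheduled 21%. Pellucia agreement on 6-3: RVC < 65%; anti-dumping (Pellucia, 6-3-1): +28%; total 21% + 28% = 49%. → 49%.
Line E: nuts → 6-2; canned → 6-2-3; retail-packed → 6-2-3-2. Scheduled 6%. No special measure applies. → 6%.
Sum: 4% + 4% + 2% + 49% + 6% = 65%.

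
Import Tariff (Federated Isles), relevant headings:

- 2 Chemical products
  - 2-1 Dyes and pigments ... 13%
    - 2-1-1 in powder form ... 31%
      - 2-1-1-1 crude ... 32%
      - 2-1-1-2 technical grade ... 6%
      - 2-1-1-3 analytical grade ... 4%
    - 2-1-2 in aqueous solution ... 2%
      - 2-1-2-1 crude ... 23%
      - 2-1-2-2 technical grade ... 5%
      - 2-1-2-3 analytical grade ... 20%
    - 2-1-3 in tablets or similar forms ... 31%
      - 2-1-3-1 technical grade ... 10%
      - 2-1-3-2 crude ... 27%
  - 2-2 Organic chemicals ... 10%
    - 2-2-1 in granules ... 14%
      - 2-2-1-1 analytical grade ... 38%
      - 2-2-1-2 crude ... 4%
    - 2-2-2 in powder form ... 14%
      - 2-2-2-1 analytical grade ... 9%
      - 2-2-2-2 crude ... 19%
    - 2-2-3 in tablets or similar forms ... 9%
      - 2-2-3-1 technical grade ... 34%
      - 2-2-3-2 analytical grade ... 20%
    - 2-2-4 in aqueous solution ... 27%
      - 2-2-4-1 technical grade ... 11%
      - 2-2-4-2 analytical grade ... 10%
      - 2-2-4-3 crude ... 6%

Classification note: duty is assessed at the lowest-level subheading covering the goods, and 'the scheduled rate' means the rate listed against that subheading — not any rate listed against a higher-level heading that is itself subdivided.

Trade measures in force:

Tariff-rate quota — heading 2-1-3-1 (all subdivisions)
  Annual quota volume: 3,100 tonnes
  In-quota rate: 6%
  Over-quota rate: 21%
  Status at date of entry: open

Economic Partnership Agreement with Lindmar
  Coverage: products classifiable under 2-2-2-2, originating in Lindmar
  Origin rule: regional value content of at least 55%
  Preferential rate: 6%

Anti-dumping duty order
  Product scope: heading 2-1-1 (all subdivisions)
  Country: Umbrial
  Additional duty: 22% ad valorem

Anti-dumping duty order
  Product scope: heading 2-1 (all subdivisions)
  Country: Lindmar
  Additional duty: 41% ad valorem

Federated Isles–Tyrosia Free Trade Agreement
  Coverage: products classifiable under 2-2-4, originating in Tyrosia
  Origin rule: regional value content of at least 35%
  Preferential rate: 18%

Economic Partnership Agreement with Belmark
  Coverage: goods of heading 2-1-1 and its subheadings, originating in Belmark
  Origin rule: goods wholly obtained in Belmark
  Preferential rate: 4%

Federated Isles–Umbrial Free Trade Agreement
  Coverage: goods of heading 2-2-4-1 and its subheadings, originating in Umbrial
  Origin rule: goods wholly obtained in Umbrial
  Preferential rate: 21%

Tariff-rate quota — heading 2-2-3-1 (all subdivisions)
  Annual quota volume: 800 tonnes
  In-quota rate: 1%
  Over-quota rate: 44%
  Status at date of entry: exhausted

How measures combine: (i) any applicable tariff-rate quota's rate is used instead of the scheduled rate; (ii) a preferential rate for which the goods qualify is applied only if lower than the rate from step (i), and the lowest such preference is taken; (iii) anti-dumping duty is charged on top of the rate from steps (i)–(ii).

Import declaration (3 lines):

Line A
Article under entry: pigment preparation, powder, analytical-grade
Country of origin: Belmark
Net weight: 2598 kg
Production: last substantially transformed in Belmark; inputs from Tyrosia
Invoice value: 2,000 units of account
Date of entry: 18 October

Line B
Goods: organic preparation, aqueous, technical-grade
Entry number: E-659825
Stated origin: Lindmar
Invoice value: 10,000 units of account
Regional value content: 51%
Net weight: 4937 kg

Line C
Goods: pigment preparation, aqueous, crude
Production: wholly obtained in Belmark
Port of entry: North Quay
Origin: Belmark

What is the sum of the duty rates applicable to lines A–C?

Line A: pigment → 2-1; powder → 2-1-1; analytical-grade → 2-1-1-3. Scheduled 4%. Belmark agreement on 2-1-1: not wholly obtained. → 4%.
Line B: organic → 2-2; aqueous → 2-2-4; technical-grade → 2-2-4-1. Scheduled 11%. Lindmar agreement on 2-2-2-2: 2-2-4-1 not covered. → 11%.
Line C: pigment → 2-1; aqueous → 2-1-2; crude → 2-1-2-1. Scheduled 23%. Belmark agreement on 2-1-1: 2-1-2-1 not covered. → 23%.
Sum: 4% + 11% + 23% = 38%.

38%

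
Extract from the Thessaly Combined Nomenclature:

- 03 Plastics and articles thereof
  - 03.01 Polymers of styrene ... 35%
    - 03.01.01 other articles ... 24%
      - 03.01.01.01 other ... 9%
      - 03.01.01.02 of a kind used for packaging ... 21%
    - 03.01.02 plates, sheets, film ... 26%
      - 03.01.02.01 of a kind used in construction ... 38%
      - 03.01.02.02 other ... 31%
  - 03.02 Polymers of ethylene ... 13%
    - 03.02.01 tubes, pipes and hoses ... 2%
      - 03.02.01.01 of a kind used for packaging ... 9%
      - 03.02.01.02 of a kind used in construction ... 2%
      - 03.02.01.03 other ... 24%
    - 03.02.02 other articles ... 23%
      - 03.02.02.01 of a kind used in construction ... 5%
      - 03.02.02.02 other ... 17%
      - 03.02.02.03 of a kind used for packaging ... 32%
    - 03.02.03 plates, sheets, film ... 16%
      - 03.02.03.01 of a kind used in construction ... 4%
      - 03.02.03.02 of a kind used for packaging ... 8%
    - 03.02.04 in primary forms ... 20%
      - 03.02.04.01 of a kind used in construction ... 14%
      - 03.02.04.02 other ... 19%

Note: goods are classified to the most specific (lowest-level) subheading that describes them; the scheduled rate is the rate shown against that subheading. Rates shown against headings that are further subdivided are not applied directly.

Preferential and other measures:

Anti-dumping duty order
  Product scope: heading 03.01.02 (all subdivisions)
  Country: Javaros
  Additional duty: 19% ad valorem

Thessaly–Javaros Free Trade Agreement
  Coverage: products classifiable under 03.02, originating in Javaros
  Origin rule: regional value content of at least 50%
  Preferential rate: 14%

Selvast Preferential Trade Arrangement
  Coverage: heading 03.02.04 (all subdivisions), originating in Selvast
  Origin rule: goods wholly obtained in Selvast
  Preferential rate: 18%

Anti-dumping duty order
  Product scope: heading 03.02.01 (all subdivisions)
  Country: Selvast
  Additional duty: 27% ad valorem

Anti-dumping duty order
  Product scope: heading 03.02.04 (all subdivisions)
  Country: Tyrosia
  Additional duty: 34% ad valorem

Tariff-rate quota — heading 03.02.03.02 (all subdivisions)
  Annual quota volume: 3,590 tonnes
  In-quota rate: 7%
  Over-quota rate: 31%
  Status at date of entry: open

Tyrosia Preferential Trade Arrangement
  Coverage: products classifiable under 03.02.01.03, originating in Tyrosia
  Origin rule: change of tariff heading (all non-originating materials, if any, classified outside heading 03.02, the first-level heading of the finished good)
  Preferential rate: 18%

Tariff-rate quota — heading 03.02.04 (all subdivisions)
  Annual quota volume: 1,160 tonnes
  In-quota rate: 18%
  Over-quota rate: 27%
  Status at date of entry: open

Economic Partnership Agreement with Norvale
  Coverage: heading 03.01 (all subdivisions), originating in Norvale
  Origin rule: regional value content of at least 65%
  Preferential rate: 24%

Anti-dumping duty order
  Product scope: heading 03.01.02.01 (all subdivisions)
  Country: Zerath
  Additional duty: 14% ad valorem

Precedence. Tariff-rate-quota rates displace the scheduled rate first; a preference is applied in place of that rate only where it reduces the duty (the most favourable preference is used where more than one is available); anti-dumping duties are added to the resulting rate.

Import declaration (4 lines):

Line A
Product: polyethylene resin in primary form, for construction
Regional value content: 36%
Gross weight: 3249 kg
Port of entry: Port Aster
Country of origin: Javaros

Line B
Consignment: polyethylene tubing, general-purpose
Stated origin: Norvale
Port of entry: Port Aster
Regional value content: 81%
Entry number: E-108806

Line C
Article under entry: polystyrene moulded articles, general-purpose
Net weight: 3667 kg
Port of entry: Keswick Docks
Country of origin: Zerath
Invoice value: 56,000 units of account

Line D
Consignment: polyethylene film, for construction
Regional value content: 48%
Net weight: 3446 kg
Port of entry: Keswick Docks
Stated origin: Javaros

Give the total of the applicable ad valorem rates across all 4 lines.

Line A: polyethylene → 03.02; resin in primary form → 03.02.04; for construction → 03.02.04.01. Scheduled 14%. quota on 03.02.04 open → in-quota 18%; Javaros agreement on 03.02: RVC < 50%. → 18%.
Line B: polyethylene → 03.02; tubing → 03.02.01; general-purpose → 03.02.01.03. Scheduled 24%. Norvale agreement on 03.01: 03.02.01.03 not covered. → 24%.
Line C: polystyrene → 03.01; moulded articles → 03.01.01; general-purpose → 03.01.01.01. Scheduled 9%. No special measure applies. → 9%.
Line D: polyethylene → 03.02; film → 03.02.03; for construction → 03.02.03.01. Scheduled 4%. Javaros agreement on 03.02: RVC < 50%. → 4%.
Sum: 18% + 24% + 9% + 4% = 55%.

55%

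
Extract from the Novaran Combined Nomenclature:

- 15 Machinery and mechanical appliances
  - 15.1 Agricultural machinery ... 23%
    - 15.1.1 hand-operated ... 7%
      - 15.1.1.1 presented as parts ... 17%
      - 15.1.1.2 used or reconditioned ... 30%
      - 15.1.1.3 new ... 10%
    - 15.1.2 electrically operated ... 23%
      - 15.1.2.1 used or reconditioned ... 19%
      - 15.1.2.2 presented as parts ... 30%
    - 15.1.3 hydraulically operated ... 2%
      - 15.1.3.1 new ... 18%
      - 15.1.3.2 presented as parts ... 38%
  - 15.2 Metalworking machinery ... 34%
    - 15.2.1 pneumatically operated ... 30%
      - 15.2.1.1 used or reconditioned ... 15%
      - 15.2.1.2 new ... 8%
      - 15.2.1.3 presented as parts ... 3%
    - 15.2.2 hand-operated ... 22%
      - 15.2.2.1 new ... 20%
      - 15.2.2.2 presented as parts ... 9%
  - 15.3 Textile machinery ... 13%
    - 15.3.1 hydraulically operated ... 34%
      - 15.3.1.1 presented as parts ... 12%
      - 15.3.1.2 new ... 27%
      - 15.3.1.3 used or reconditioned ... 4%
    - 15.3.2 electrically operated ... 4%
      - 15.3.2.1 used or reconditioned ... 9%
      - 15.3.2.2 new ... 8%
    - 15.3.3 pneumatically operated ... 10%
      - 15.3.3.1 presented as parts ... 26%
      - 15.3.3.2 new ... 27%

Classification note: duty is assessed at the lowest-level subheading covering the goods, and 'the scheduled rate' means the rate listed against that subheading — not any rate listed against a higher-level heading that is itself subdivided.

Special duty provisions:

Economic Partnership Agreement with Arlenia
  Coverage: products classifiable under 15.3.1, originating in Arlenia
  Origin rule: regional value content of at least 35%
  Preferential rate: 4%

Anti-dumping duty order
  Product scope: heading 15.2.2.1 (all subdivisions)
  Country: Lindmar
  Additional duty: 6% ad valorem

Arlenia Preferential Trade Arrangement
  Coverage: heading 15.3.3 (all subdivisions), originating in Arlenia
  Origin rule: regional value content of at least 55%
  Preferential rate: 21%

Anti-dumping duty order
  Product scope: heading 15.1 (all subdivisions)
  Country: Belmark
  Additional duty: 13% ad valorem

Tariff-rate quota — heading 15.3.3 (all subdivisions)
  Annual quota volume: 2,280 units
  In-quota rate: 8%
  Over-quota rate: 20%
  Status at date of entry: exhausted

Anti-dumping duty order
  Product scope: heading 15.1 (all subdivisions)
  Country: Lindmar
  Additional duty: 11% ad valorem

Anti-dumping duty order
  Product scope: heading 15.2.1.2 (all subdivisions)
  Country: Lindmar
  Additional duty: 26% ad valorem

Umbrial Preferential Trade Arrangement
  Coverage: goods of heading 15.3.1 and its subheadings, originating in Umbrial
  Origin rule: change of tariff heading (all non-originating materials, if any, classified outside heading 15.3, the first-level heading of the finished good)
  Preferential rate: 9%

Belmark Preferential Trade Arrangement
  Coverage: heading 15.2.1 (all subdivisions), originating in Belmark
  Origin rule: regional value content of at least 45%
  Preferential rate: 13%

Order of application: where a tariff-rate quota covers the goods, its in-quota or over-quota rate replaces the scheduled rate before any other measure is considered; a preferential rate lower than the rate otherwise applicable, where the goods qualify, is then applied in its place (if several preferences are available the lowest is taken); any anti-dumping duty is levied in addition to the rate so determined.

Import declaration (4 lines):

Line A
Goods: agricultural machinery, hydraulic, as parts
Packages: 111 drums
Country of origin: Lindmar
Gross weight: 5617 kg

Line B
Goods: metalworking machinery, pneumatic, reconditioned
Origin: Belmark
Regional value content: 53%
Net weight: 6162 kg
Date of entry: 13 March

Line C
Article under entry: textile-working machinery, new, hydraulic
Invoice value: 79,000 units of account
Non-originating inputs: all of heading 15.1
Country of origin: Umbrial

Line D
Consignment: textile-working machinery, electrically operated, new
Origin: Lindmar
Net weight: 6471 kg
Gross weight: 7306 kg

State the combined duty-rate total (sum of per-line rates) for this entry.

Line A: agricultural → 15.1; hydraulic → 15.1.3; as parts → 15.1.3.2. Scheduled 38%. anti-dumping (Lindmar, 15.1): +11%; total 38% + 11% = 49%. → 49%.
Line B: metalworking → 15.2; pneumatic → 15.2.1; reconditioned → 15.2.1.1. Scheduled 15%. Belmark agreement on 15.2.1: RVC ≥ 45% → 13% available; preferential 13%. → 13%.
Line C: textile-working → 15.3; hydraulic → 15.3.1; new → 15.3.1.2. Scheduled 27%. Umbrial agreement on 15.3.1: CTH met → 9% available; preferential 9%. → 9%.
Line D: textile-working → 15.3; electrically operated → 15.3.2; new → 15.3.2.2. Scheduled 8%. No special measure applies. → 8%.
Sum: 49% + 13% + 9% + 8% = 79%.

79%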